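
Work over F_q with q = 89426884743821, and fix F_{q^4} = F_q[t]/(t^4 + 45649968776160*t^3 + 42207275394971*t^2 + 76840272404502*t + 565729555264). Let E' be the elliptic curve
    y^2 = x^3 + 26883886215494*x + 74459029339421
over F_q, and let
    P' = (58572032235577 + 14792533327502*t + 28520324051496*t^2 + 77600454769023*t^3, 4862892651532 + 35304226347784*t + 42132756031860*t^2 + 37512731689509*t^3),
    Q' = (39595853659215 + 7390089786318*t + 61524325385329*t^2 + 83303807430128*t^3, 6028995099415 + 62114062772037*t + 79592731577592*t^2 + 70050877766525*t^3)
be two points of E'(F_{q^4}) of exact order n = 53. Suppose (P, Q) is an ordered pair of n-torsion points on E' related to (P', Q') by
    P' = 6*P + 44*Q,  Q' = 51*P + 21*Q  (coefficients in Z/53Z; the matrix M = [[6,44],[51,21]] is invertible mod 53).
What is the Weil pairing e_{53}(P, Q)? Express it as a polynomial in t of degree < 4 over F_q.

39756566027407 + 89319274998467*t + 20436625961237*t^2 + 28381460016871*t^3

Alternating bilinearity on E[53] (values in mu_{53} in F_{89426884743821^4}) gives e(P',Q') = e(P,Q)^det(M).
det(M) mod 53 = 2; its inverse in (Z/53)^* is 27 (check: 2*27 mod 53 = 1).
Build f_{53,P'} and f_{53,Q'} via the 6-bit ladder of 53=110101_2; evaluate at shifted divisors; quotient in F_{89426884743821^4}.
e_{53}(P',Q') = 39227799957537 + 12699842221330*t + 87932260817354*t^2 + 55145549152959*t^3.
Hence e(P,Q) = 39756566027407 + 89319274998467*t + 20436625961237*t^2 + 28381460016871*t^3 in F_{89426884743821^4}^*.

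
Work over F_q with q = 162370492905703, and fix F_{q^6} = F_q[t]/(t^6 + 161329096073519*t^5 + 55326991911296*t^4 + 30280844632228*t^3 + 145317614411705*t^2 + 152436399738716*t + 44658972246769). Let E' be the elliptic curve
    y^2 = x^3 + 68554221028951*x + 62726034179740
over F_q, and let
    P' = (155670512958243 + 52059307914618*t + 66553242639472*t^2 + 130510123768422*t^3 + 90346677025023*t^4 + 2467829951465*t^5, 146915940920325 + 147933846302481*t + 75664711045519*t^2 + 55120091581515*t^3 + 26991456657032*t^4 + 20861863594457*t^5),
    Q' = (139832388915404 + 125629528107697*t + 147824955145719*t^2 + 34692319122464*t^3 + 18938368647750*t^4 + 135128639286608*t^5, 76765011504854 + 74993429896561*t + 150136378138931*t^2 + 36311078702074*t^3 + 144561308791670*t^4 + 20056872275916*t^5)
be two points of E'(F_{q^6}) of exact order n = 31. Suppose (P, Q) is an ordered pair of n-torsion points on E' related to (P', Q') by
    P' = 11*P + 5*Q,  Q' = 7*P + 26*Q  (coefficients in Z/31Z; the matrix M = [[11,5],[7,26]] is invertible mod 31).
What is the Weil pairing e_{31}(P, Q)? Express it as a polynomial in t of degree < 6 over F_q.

33238820395709 + 134886323636914*t + 83927126958426*t^2 + 155184971010785*t^3 + 27635831813824*t^4 + 115083177990493*t^5

Since e_{31}(P,P)=e_{31}(Q,Q)=1 and e_{31}(Q,P)=e_{31}(P,Q)^{-1}, expanding e_{31}(11*P + 5*Q,7*P + 26*Q) leaves e(P,Q)^det(M).
So e_{31}(P,Q) = e_{31}(P',Q')^{21}, since 3*21 = 1 mod 31.
Double-and-add over 11111: 5-1 doublings, 5-1 additions; each step l_{T,T}/v_{2T} or l_{T,P'}/v at Q'+S for random S.
So e_{31}(P',Q') = 108467398372772 + 71179182194747*t + 19299010240492*t^2 + 147619793695045*t^3 + 117595991144820*t^4 + 32060812993721*t^5.
Finally e_{31}(P,Q) = 33238820395709 + 134886323636914*t + 83927126958426*t^2 + 155184971010785*t^3 + 27635831813824*t^4 + 115083177990493*t^5.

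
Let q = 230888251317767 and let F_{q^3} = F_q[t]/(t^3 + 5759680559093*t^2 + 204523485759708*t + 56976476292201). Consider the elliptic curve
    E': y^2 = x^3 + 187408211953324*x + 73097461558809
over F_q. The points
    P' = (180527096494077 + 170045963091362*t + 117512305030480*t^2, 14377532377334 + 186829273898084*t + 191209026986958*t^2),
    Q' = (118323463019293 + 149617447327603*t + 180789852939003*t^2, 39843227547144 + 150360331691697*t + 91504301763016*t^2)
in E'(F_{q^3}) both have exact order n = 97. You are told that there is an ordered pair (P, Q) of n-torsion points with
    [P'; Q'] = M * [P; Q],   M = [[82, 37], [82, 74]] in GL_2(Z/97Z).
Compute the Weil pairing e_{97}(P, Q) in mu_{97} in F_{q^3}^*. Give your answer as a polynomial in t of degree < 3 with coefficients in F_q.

148209139116622 + 20604492412495*t + 4220474948342*t^2

The 97-Weil pairing on E[97] over F_{230888251317767} is alternating-bilinear: e_{97}(P',Q') = e_{97}(P,Q)^det(M).
Inverting 27 mod 97: 18. Thus e_{97}(P,Q) = e(P',Q')^{18}.
7-bit Miller (1100001) on E'/F_{230888251317767} with a'=187408211953324, b'=73097461558809: accumulate tangent/chord ratios at Q'+S and P'+S'.
So e_{97}(P',Q') = 171967427003662 + 99951947135248*t + 193648738059626*t^2.
Hence e(P,Q) = 148209139116622 + 20604492412495*t + 4220474948342*t^2 in F_{230888251317767^3}^*.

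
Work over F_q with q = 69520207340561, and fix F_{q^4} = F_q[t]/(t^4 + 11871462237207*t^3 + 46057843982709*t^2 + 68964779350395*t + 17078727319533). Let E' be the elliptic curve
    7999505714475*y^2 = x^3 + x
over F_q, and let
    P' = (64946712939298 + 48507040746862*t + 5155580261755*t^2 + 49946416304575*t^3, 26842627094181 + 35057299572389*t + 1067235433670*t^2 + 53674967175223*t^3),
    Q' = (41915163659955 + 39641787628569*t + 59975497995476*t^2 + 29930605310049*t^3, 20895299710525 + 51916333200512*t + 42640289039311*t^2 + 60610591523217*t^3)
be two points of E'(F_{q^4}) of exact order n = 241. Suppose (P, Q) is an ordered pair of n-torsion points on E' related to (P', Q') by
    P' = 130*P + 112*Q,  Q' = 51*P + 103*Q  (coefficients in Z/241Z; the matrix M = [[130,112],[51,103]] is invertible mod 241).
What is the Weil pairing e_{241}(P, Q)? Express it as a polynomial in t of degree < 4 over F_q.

Since e_{241}(P,P)=e_{241}(Q,Q)=1 and e_{241}(Q,P)=e_{241}(P,Q)^{-1}, expanding e_{241}(130*P + 112*Q,51*P + 103*Q) leaves e(P,Q)^det(M).
det M = 130*103 - 112*51 = 7678 = 207 (mod 241); 207^{-1} = 163 (mod 241).
Montgomery->Weierstrass: x_W = 14490198027948*x, y_W=14490198027948*y on F_{69520207340561}; lands on y^2=x^3+21285571616784*x.
Run Miller on y^2=x^3+21285571616784*x over F_{69520207340561}: ladder 11110001 (8 bits); e = f_P(D_Q)/f_Q(D_P).
e_{241}(P',Q') = 12040527661660 + 6116588078697*t + 21014825390284*t^2 + 38127843042602*t^3.
Thus e_{241}(P,Q) = 66672797924338 + 53892188338924*t + 47840549155863*t^2 + 50918337522377*t^3.

66672797924338 + 53892188338924*t + 47840549155863*t^2 + 50918337522377*t^3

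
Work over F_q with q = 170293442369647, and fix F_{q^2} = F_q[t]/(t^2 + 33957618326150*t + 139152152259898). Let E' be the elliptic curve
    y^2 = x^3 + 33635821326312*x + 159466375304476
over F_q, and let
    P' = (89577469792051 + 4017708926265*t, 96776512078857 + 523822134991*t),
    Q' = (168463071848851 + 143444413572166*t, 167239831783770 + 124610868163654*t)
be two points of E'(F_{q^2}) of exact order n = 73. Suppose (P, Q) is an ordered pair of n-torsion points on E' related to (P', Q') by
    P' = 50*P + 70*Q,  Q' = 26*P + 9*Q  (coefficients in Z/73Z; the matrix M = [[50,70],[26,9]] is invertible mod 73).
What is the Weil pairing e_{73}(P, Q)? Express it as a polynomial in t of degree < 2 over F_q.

e_{73} is bilinear + alternating on E[73], so e_{73}(50*P + 70*Q, 26*P + 9*Q) = e_{73}(P,Q)^(50*9-70*26).
det M = 50*9 - 70*26 = -1370 = 17 (mod 73); 17^{-1} = 43 (mod 73).
n = 73 = (1001001)_2 (7 bits, wt 3); accumulate f_{73,P'}(Q'+S)/f_{73,P'}(S) along the 6-step ladder.
Result: e(P',Q') = 121713354823755 + 102080211110624*t.
Thus e_{73}(P,Q) = 58798566984259 + 54952226115935*t.

58798566984259 + 54952226115935*t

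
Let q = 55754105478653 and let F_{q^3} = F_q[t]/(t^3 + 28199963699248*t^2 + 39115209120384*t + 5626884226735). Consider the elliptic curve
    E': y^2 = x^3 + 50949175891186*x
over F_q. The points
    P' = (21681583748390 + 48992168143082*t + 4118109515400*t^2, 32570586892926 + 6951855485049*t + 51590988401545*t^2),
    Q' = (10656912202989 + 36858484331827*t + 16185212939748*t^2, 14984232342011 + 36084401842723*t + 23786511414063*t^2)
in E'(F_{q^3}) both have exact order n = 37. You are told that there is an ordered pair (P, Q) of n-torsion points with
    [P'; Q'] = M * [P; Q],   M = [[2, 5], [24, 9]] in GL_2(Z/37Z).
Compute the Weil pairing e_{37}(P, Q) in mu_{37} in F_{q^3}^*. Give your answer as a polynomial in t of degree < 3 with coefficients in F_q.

27692143704209 + 54406123643253*t + 16902747809679*t^2

The 37-Weil pairing on E[37] over F_{55754105478653} is alternating-bilinear: e_{37}(P',Q') = e_{37}(P,Q)^det(M).
So e_{37}(P,Q) = e_{37}(P',Q')^{33}, since 9*33 = 1 mod 37.
Run Miller on y^2=x^3+50949175891186*x over F_{55754105478653}: ladder 100101 (6 bits); e = f_P(D_Q)/f_Q(D_P).
e_{37}(P',Q') = 6576288933062 + 22611644824958*t + 49643667718701*t^2.
Raise to 33: e(P,Q) = 27692143704209 + 54406123643253*t + 16902747809679*t^2 in mu_{37}.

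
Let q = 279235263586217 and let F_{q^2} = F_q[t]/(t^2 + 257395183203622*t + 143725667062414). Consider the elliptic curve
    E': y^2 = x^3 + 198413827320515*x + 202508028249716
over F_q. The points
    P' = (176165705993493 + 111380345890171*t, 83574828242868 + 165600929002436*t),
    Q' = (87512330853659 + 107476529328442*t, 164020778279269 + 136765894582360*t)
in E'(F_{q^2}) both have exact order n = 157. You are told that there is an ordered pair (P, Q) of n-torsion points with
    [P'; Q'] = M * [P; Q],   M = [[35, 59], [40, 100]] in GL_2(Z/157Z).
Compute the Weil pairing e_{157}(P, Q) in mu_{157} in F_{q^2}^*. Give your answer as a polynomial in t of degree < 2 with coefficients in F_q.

147353282339073 + 48739560080675*t

e_{157} is bilinear + alternating on E[157], so e_{157}(35*P + 59*Q, 40*P + 100*Q) = e_{157}(P,Q)^(35*100-59*40).
35*100 - 59*40 = 1140; reduced mod 157: det = 41, inverse 23.
Run Miller on y^2=x^3+198413827320515*x+202508028249716 over F_{279235263586217}: ladder 10011101 (8 bits); e = f_P(D_Q)/f_Q(D_P).
Result: e(P',Q') = 261535921375945 + 151664585009544*t.
Thus e_{157}(P,Q) = 147353282339073 + 48739560080675*t.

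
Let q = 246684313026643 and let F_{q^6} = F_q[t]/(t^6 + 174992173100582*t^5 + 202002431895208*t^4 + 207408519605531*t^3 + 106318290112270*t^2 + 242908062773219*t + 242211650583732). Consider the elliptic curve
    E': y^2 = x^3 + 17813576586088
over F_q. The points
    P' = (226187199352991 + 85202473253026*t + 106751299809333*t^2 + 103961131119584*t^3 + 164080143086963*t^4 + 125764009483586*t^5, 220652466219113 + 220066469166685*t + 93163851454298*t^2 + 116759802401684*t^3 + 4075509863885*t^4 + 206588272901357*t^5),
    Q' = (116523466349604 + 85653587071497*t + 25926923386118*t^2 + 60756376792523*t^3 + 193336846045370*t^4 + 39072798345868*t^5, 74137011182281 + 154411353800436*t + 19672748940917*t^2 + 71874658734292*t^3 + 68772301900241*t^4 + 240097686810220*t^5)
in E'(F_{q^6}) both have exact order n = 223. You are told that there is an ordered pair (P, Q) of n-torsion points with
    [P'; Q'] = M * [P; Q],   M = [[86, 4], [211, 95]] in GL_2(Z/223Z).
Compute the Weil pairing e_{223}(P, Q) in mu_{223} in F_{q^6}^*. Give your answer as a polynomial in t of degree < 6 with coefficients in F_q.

e_{223} is bilinear + alternating on E[223], so e_{223}(86*P + 4*Q, 211*P + 95*Q) = e_{223}(P,Q)^(86*95-4*211).
Hence e(P,Q) = e(P',Q')^{27} where 27 = 190^{-1} mod 223.
Build f_{223,P'} and f_{223,Q'} via the 8-bit ladder of 223=11011111_2; evaluate at shifted divisors; quotient in F_{246684313026643^6}.
e_{223}(P',Q') = 104896460792955 + 127934040122378*t + 158647990178350*t^2 + 243838461085827*t^3 + 163540798011697*t^4 + 173530564073644*t^5.
Finally e_{223}(P,Q) = 137756199138404 + 164370144458159*t + 241452817848562*t^2 + 50734271996169*t^3 + 56184185901704*t^4 + 179740992198067*t^5.

137756199138404 + 164370144458159*t + 241452817848562*t^2 + 50734271996169*t^3 + 56184185901704*t^4 + 179740992198067*t^5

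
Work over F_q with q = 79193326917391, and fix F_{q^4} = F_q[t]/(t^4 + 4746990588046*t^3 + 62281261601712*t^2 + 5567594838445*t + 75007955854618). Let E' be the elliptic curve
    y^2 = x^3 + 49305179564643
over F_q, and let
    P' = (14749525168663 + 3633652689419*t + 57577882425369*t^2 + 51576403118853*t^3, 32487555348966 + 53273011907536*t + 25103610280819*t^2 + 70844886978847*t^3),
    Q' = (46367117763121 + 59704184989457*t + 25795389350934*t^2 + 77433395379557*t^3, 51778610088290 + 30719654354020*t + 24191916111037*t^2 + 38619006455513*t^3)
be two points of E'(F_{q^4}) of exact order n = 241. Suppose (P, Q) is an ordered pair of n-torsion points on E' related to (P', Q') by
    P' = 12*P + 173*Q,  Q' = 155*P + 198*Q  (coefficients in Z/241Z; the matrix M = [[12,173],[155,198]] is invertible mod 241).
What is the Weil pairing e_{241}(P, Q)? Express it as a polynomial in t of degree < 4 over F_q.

70777228304378 + 20440903916136*t + 34385998035267*t^2 + 9660917853576*t^3

e_{241}(aP+bQ,cP+dQ) = e_{241}(P,Q)^(ad-bc); with (a,b,c,d)=(12,173,155,198) this gives the det-241 law.
Inverting 143 mod 241: 150. Thus e_{241}(P,Q) = e(P',Q')^{150}.
8-bit Miller (11110001) on E'/F_{79193326917391} with a'=0, b'=49305179564643: accumulate tangent/chord ratios at Q'+S and P'+S'.
The quotient is 69881979263292 + 69905020788803*t + 68037871957639*t^2 + 67285975685344*t^3.
Hence e(P,Q) = 70777228304378 + 20440903916136*t + 34385998035267*t^2 + 9660917853576*t^3 in F_{79193326917391^4}^*.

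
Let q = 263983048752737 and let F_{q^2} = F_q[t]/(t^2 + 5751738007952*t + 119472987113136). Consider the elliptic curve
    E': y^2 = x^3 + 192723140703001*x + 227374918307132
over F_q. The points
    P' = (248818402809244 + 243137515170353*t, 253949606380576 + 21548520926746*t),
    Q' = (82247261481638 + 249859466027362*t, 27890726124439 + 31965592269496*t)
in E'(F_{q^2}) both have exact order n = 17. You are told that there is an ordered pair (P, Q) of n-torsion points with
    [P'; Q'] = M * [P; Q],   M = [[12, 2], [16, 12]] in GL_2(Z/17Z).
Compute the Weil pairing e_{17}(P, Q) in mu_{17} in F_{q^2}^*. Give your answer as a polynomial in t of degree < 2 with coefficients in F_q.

The 17-Weil pairing on E[17] over F_{263983048752737} is alternating-bilinear: e_{17}(P',Q') = e_{17}(P,Q)^det(M).
Hence e(P,Q) = e(P',Q')^{12} where 12 = 10^{-1} mod 17.
Miller loop for e_{17} over F_{263983048752737^2}: bits of 17 = 10001; 4 double steps + 1 add steps, l/v at each.
e_{17}(P',Q') = 205961728127521 + 227928359840555*t.
Raise to 12: e(P,Q) = 234470762925450 + 168902229786493*t in mu_{17}.

234470762925450 + 168902229786493*t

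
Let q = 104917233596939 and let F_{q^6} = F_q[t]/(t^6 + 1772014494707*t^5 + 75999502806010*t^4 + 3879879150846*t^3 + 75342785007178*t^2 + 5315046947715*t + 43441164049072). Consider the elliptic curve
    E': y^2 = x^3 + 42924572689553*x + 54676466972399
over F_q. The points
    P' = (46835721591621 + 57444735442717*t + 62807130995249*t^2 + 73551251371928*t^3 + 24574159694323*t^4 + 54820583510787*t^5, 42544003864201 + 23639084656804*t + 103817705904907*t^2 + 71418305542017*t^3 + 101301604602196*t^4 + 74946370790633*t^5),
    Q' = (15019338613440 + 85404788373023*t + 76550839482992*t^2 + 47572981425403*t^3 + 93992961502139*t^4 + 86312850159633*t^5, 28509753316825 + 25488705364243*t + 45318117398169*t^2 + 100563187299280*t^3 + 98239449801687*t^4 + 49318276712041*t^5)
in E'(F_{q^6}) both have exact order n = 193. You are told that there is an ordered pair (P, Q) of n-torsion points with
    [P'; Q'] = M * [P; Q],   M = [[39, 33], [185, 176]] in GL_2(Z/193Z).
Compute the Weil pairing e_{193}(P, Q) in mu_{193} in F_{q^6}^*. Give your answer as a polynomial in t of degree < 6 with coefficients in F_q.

e_{193}(aP+bQ,cP+dQ) = e_{193}(P,Q)^(ad-bc); with (a,b,c,d)=(39,33,185,176) this gives the det-193 law.
39*176 - 33*185 = 759; reduced mod 193: det = 180, inverse 89.
8-bit Miller (11000001) on E'/F_{104917233596939} with a'=42924572689553, b'=54676466972399: accumulate tangent/chord ratios at Q'+S and P'+S'.
So e_{193}(P',Q') = 6133324465670 + 80948043761767*t + 29260102284199*t^2 + 24993519690609*t^3 + 73747164201550*t^4 + 87056476164702*t^5.
Hence e(P,Q) = 89246354522031 + 29832985106374*t + 9237831915715*t^2 + 78254182227826*t^3 + 5710448893038*t^4 + 47459713054415*t^5 in F_{104917233596939^6}^*.

89246354522031 + 29832985106374*t + 9237831915715*t^2 + 78254182227826*t^3 + 5710448893038*t^4 + 47459713054415*t^5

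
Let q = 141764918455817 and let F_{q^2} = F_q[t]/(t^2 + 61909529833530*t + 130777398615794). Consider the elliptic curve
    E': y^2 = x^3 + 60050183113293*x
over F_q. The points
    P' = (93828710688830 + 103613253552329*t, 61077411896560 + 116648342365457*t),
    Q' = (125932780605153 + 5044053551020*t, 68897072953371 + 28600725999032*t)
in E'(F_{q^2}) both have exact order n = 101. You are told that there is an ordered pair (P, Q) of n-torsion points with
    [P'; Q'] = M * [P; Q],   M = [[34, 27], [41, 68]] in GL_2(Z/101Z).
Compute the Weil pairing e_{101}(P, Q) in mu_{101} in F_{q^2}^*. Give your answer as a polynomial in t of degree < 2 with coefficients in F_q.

Under M = [[34,27],[41,68]] in GL_2(Z/101), e_{101}(P',Q') = e_{101}(P,Q)^(34*68-27*41 mod 101).
So e_{101}(P,Q) = e_{101}(P',Q')^{72}, since 94*72 = 1 mod 101.
Run Miller on y^2=x^3+60050183113293*x over F_{141764918455817}: ladder 1100101 (7 bits); e = f_P(D_Q)/f_Q(D_P).
The quotient is 96841941093223 + 86502018863556*t.
Hence e(P,Q) = 43783804252259 + 136674015815242*t in F_{141764918455817^2}^*.

43783804252259 + 136674015815242*t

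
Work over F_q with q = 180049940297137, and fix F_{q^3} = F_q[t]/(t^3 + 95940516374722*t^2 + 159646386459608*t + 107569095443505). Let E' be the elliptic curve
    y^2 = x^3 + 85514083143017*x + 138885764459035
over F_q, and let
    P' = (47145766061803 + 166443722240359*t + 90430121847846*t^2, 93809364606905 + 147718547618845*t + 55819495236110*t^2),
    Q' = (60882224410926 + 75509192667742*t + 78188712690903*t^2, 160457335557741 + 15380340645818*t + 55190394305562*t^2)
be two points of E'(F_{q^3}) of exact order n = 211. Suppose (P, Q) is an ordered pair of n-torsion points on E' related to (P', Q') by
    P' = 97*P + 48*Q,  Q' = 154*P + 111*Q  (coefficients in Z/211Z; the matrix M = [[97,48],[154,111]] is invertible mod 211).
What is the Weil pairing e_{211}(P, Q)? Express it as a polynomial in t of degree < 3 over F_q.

169771918941050 + 150615720321535*t + 169222859033489*t^2

e_{211}(aP+bQ,cP+dQ) = e_{211}(P,Q)^(ad-bc); with (a,b,c,d)=(97,48,154,111) this gives the det-211 law.
det M = 97*111 - 48*154 = 3375 = 210 (mod 211); 210^{-1} = 210 (mod 211).
n = 211 = (11010011)_2 (8 bits, wt 5); accumulate f_{211,P'}(Q'+S)/f_{211,P'}(S) along the 7-step ladder.
So e_{211}(P',Q') = 167692459861655 + 73886951112149*t + 3562961789529*t^2.
e_{211}(P,Q) = (167692459861655 + 73886951112149*t + 3562961789529*t^2)^{210} = 169771918941050 + 150615720321535*t + 169222859033489*t^2.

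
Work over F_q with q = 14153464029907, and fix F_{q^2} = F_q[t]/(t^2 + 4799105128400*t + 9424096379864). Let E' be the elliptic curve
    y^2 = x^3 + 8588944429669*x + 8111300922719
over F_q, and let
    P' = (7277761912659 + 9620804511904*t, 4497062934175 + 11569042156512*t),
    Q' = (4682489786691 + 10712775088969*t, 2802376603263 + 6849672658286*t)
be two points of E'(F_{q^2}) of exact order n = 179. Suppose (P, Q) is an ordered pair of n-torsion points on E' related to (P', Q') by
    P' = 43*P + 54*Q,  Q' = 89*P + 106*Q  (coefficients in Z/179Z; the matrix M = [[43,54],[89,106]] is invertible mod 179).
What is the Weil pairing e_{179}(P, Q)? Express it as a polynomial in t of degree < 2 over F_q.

Alternating bilinearity on E[179] (values in mu_{179} in F_{14153464029907^2}) gives e(P',Q') = e(P,Q)^det(M).
So e_{179}(P,Q) = e_{179}(P',Q')^{83}, since 110*83 = 1 mod 179.
Build f_{179,P'} and f_{179,Q'} via the 8-bit ladder of 179=10110011_2; evaluate at shifted divisors; quotient in F_{14153464029907^2}.
The quotient is 8113106870032 + 4048940456852*t.
Hence e(P,Q) = 3345786605247 + 7753539068488*t in F_{14153464029907^2}^*.

3345786605247 + 7753539068488*t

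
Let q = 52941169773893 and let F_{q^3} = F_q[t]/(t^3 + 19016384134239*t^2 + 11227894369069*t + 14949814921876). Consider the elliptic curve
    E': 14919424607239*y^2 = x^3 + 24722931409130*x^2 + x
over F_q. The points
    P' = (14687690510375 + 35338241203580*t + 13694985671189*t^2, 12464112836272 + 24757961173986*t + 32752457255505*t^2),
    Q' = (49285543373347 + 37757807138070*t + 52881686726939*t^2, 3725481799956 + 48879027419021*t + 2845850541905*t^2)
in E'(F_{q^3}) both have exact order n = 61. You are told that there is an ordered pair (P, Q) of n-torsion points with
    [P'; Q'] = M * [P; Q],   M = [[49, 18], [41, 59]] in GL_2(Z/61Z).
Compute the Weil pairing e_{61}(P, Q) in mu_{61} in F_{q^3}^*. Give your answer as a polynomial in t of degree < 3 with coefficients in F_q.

Alternating bilinearity on E[61] (values in mu_{61} in F_{52941169773893^3}) gives e(P',Q') = e(P,Q)^det(M).
Inverting 18 mod 61: 17. Thus e_{61}(P,Q) = e(P',Q')^{17}.
Montgomery->Weierstrass: x_W = 5198736108192*x+5004431914332, y_W=5198736108192*y on F_{52941169773893}; lands on y^2=x^3+7009960014951*x+36236680421850.
Double-and-add over 111101: 6-1 doublings, 5-1 additions; each step l_{T,T}/v_{2T} or l_{T,P'}/v at Q'+S for random S.
Miller gives e_{61}(P',Q') = 42129695515555 + 31421552686320*t + 881526866127*t^2 in F_{52941169773893^3}.
Raise to 17: e(P,Q) = 5368725568740 + 16259005340117*t + 9565423183767*t^2 in mu_{61}.

5368725568740 + 16259005340117*t + 9565423183767*t^2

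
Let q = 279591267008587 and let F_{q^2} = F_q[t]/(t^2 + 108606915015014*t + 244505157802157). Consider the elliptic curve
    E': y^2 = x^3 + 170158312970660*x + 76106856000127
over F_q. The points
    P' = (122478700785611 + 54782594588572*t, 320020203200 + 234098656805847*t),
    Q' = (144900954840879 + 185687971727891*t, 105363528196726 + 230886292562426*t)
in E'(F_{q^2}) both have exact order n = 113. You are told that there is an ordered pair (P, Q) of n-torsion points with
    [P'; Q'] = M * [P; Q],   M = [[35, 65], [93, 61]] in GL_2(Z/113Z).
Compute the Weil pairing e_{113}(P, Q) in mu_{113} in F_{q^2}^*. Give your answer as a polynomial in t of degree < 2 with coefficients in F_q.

85594537453203 + 20181852078830*t

e_{113} is bilinear + alternating on E[113], so e_{113}(35*P + 65*Q, 93*P + 61*Q) = e_{113}(P,Q)^(35*61-65*93).
So e_{113}(P,Q) = e_{113}(P',Q')^{108}, since 45*108 = 1 mod 113.
Miller loop for e_{113} over F_{279591267008587^2}: bits of 113 = 1110001; 6 double steps + 3 add steps, l/v at each.
So e_{113}(P',Q') = 168449537693599 + 245007557141983*t.
(168449537693599 + 245007557141983*t)^{108} mod (279591267008587,f) = 85594537453203 + 20181852078830*t.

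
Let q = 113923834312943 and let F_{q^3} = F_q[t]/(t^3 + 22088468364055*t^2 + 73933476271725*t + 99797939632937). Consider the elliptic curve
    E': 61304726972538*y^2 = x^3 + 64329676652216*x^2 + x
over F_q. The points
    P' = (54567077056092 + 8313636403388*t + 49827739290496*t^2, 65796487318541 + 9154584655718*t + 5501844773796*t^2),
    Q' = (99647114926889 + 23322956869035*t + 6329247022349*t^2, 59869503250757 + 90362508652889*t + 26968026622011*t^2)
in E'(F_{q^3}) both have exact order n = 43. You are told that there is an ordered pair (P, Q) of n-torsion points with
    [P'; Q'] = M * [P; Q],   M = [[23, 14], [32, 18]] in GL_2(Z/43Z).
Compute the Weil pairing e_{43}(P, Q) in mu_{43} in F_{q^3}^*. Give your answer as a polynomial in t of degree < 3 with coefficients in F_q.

Under M = [[23,14],[32,18]] in GL_2(Z/43), e_{43}(P',Q') = e_{43}(P,Q)^(23*18-14*32 mod 43).
So e_{43}(P,Q) = e_{43}(P',Q')^{24}, since 9*24 = 1 mod 43.
Undo Montgomery via alpha=811427489838, beta=54102211181942: (a',b')=(62443186971305,33857446831509) over F_{113923834312943}.
Double-and-add over 101011: 6-1 doublings, 4-1 additions; each step l_{T,T}/v_{2T} or l_{T,P'}/v at Q'+S for random S.
Result: e(P',Q') = 106064559026237 + 25498905258775*t + 86824501276598*t^2.
Thus e_{43}(P,Q) = 73540732960263 + 68702250476401*t + 105230104948407*t^2.

73540732960263 + 68702250476401*t + 105230104948407*t^2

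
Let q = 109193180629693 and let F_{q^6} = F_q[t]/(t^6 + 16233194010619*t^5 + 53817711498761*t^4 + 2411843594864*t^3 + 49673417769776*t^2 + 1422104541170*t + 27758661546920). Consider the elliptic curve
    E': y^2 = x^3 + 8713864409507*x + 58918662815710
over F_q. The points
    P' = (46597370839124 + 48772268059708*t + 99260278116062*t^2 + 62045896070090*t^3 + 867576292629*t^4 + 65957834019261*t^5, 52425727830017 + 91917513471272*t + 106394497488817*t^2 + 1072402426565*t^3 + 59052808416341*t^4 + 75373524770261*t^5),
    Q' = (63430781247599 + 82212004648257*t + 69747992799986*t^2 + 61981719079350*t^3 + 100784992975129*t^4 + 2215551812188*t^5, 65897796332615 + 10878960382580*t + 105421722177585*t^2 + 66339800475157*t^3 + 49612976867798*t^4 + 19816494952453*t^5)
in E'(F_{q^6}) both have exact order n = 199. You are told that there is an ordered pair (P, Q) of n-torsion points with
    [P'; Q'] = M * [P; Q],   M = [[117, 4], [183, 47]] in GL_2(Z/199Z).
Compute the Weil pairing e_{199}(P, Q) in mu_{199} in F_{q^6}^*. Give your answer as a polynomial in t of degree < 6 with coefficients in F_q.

e_{199}(aP+bQ,cP+dQ) = e_{199}(P,Q)^(ad-bc); with (a,b,c,d)=(117,4,183,47) this gives the det-199 law.
Hence e(P,Q) = e(P',Q')^{22} where 22 = 190^{-1} mod 199.
Run Miller on y^2=x^3+8713864409507*x+58918662815710 over F_{109193180629693}: ladder 11000111 (8 bits); e = f_P(D_Q)/f_Q(D_P).
e_{199}(P',Q') = 22665786396358 + 26778581915571*t + 37179741058575*t^2 + 28230656395222*t^3 + 24004398190433*t^4 + 34216310077767*t^5.
Thus e_{199}(P,Q) = 4317374253453 + 55565682237575*t + 9646212777350*t^2 + 26736346866622*t^3 + 66884871708301*t^4 + 62535258220590*t^5.

4317374253453 + 55565682237575*t + 9646212777350*t^2 + 26736346866622*t^3 + 66884871708301*t^4 + 62535258220590*t^5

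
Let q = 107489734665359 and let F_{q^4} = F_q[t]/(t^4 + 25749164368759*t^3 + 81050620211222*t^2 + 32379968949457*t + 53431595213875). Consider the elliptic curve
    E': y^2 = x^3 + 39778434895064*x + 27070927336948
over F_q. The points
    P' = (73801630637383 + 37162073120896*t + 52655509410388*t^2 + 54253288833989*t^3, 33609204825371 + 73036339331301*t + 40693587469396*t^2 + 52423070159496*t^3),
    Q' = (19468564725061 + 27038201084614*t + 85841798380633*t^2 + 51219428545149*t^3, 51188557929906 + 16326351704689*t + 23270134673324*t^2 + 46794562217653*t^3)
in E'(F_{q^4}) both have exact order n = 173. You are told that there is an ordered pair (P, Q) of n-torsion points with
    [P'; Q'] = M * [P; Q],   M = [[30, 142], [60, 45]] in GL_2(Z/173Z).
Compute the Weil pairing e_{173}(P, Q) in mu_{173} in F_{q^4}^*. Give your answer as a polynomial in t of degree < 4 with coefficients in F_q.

e_{173}(aP+bQ,cP+dQ) = e_{173}(P,Q)^(ad-bc); with (a,b,c,d)=(30,142,60,45) this gives the det-173 law.
Inverting 96 mod 173: 164. Thus e_{173}(P,Q) = e(P',Q')^{164}.
Run Miller on y^2=x^3+39778434895064*x+27070927336948 over F_{107489734665359}: ladder 10101101 (8 bits); e = f_P(D_Q)/f_Q(D_P).
So e_{173}(P',Q') = 38815213042077 + 10962877124889*t + 77411546429763*t^2 + 71955132584132*t^3.
Raise to 164: e(P,Q) = 38708121669331 + 14376861199634*t + 71868838668189*t^2 + 35767003066117*t^3 in mu_{173}.

38708121669331 + 14376861199634*t + 71868838668189*t^2 + 35767003066117*t^3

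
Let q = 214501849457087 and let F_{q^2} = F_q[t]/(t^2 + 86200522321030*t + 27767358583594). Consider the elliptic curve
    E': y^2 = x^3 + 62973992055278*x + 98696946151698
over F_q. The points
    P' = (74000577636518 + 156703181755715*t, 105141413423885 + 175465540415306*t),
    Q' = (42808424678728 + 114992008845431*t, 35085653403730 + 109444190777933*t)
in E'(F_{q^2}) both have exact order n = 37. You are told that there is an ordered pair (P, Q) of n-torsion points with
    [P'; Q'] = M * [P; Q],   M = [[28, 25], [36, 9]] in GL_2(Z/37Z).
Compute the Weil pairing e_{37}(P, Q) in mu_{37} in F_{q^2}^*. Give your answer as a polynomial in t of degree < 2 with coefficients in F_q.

e_{37}(aP+bQ,cP+dQ) = e_{37}(P,Q)^(ad-bc); with (a,b,c,d)=(28,25,36,9) this gives the det-37 law.
So e_{37}(P,Q) = e_{37}(P',Q')^{35}, since 18*35 = 1 mod 37.
Miller loop for e_{37} over F_{214501849457087^2}: bits of 37 = 100101; 5 double steps + 2 add steps, l/v at each.
e_{37}(P',Q') = 60205579258600 + 102203403120093*t.
Thus e_{37}(P,Q) = 5679435687680 + 209370983274826*t.

5679435687680 + 209370983274826*t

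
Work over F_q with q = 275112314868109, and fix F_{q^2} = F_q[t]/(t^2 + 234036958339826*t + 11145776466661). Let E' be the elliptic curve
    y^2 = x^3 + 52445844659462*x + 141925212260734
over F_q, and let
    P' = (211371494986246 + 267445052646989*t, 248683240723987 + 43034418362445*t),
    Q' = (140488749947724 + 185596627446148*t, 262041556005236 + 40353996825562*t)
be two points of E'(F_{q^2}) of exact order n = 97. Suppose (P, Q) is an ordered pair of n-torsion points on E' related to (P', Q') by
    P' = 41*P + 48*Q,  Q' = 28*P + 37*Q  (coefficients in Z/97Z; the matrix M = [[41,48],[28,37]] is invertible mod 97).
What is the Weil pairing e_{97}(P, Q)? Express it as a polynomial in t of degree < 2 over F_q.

23483618248583 + 140413030871147*t

The 97-Weil pairing on E[97] over F_{275112314868109} is alternating-bilinear: e_{97}(P',Q') = e_{97}(P,Q)^det(M).
41*37 - 48*28 = 173; reduced mod 97: det = 76, inverse 60.
7-bit Miller (1100001) on E'/F_{275112314868109} with a'=52445844659462, b'=141925212260734: accumulate tangent/chord ratios at Q'+S and P'+S'.
f_P(D_Q)/f_Q(D_P) = 21028024783285 + 163197095998878*t.
Finally e_{97}(P,Q) = 23483618248583 + 140413030871147*t.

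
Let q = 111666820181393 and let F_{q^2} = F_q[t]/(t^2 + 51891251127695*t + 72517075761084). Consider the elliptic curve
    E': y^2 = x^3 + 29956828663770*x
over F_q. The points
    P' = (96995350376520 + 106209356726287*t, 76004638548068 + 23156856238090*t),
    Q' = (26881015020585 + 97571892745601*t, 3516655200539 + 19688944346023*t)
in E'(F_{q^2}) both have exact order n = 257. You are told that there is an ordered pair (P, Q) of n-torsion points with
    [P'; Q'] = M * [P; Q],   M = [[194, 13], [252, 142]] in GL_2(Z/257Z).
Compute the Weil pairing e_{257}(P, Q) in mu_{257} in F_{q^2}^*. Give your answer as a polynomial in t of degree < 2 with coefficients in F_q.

100515129372248 + 62498125019436*t

Under M = [[194,13],[252,142]] in GL_2(Z/257), e_{257}(P',Q') = e_{257}(P,Q)^(194*142-13*252 mod 257).
det(M) mod 257 = 114; its inverse in (Z/257)^* is 124 (check: 114*124 mod 257 = 1).
Run Miller on y^2=x^3+29956828663770*x over F_{111666820181393}: ladder 100000001 (9 bits); e = f_P(D_Q)/f_Q(D_P).
Result: e(P',Q') = 18707298630919 + 85816211270601*t.
e_{257}(P,Q) = (18707298630919 + 85816211270601*t)^{124} = 100515129372248 + 62498125019436*t.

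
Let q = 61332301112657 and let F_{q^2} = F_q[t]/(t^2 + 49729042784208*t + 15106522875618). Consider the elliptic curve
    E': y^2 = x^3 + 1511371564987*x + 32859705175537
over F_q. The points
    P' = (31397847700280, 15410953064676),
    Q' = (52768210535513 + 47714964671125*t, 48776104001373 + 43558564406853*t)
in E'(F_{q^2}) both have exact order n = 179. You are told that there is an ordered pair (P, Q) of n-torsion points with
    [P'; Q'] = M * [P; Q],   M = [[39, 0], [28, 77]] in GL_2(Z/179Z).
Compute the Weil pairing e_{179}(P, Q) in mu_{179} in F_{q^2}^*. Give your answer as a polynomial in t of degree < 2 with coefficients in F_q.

50057698787683 + 17924036212125*t

Since e_{179}(P,P)=e_{179}(Q,Q)=1 and e_{179}(Q,P)=e_{179}(P,Q)^{-1}, expanding e_{179}(39*P,28*P + 77*Q) leaves e(P,Q)^det(M).
Hence e(P,Q) = e(P',Q')^{85} where 85 = 139^{-1} mod 179.
n = 179 = (10110011)_2 (8 bits, wt 5); accumulate f_{179,P'}(Q'+S)/f_{179,P'}(S) along the 7-step ladder.
Result: e(P',Q') = 46912247739015 + 25991351455396*t.
Raise to 85: e(P,Q) = 50057698787683 + 17924036212125*t in mu_{179}.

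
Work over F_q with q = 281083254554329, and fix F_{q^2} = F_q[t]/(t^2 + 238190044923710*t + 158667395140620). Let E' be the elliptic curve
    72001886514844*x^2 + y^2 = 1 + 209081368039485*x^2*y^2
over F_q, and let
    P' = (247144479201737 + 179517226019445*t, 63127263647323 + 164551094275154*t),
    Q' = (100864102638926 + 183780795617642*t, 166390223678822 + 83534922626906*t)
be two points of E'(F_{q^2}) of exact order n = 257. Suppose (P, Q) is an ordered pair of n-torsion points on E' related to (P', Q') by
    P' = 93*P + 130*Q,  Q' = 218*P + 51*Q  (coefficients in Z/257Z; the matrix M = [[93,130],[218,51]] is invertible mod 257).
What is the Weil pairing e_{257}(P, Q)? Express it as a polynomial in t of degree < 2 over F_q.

217288247159149 + 116518335563996*t

Since e_{257}(P,P)=e_{257}(Q,Q)=1 and e_{257}(Q,P)=e_{257}(P,Q)^{-1}, expanding e_{257}(93*P + 130*Q,218*P + 51*Q) leaves e(P,Q)^det(M).
det M = 93*51 - 130*218 = -23597 = 47 (mod 257); 47^{-1} = 175 (mod 257).
Map (x,y)_Ed via u=(1+y)/(1-y), v=(1+y)/((1-y)x) to Montgomery A=0,B=219499611667581; then to (a',b')=(78113240939973,0).
Miller loop for e_{257} over F_{281083254554329^2}: bits of 257 = 100000001; 8 double steps + 1 add steps, l/v at each.
Result: e(P',Q') = 254788809727086 + 253898254520398*t.
Raise to 175: e(P,Q) = 217288247159149 + 116518335563996*t in mu_{257}.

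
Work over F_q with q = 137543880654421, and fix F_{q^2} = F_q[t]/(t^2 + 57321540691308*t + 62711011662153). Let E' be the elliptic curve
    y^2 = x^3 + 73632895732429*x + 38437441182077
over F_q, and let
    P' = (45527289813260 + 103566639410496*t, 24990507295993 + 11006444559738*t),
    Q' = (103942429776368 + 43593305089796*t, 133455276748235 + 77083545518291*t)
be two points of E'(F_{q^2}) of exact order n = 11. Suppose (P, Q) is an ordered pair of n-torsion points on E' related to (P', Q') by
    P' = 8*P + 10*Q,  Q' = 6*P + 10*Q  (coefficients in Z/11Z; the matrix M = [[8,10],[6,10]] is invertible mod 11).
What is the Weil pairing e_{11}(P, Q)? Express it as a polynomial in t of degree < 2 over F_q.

127763541951041 + 1408150962772*t

Alternating bilinearity on E[11] (values in mu_{11} in F_{137543880654421^2}) gives e(P',Q') = e(P,Q)^det(M).
Hence e(P,Q) = e(P',Q')^{5} where 5 = 9^{-1} mod 11.
Miller loop for e_{11} over F_{137543880654421^2}: bits of 11 = 1011; 3 double steps + 2 add steps, l/v at each.
So e_{11}(P',Q') = 14712260571303 + 89252954809386*t.
(14712260571303 + 89252954809386*t)^{5} mod (137543880654421,f) = 127763541951041 + 1408150962772*t.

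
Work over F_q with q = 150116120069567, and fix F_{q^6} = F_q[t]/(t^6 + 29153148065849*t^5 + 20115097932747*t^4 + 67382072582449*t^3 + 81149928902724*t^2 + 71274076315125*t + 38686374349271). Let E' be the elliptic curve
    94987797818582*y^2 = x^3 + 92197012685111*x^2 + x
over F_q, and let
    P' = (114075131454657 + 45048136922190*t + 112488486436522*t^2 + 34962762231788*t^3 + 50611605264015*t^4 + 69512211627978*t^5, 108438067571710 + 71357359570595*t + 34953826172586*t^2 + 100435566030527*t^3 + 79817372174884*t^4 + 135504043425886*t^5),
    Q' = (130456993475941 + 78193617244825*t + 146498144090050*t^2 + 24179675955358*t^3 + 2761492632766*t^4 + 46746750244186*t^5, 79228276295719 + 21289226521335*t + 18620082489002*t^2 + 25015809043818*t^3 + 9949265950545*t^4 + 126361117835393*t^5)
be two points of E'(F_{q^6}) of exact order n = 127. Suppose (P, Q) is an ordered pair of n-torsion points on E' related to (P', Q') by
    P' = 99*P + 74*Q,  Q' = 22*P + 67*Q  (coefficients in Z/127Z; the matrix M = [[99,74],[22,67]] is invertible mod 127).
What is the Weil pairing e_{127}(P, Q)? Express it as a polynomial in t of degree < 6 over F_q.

Since e_{127}(P,P)=e_{127}(Q,Q)=1 and e_{127}(Q,P)=e_{127}(P,Q)^{-1}, expanding e_{127}(99*P + 74*Q,22*P + 67*Q) leaves e(P,Q)^det(M).
Hence e(P,Q) = e(P',Q')^{22} where 22 = 52^{-1} mod 127.
(x,y)|->(35098227613985x+7177020141469,35098227613985y) sends E' to y^2=x^3+77592237197902*x+124663861797359.
Run Miller on y^2=x^3+77592237197902*x+124663861797359 over F_{150116120069567}: ladder 1111111 (7 bits); e = f_P(D_Q)/f_Q(D_P).
e_{127}(P',Q') = 145042937939814 + 93550912173756*t + 35606884386748*t^2 + 32288736791178*t^3 + 82191500022771*t^4 + 13929604661309*t^5.
Thus e_{127}(P,Q) = 110258449163783 + 83525796372585*t + 75364648912666*t^2 + 67083664387519*t^3 + 99929368382857*t^4 + 115127844662282*t^5.

110258449163783 + 83525796372585*t + 75364648912666*t^2 + 67083664387519*t^3 + 99929368382857*t^4 + 115127844662282*t^5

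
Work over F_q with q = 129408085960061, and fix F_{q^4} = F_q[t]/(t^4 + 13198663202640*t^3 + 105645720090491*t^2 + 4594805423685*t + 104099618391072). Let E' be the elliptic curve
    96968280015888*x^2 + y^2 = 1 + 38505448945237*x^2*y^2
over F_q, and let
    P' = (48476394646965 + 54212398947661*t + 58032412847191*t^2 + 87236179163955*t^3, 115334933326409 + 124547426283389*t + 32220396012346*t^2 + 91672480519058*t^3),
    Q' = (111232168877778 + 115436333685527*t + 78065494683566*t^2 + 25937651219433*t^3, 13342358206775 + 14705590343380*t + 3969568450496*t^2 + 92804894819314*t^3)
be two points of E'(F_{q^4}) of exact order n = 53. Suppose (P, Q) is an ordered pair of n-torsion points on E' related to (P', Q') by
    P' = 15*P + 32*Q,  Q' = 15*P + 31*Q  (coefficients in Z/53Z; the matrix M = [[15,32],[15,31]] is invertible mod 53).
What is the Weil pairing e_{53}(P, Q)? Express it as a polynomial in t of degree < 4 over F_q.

The 53-Weil pairing on E[53] over F_{129408085960061} is alternating-bilinear: e_{53}(P',Q') = e_{53}(P,Q)^det(M).
det M = 15*31 - 32*15 = -15 = 38 (mod 53); 38^{-1} = 7 (mod 53).
Map (x,y)_Ed via u=(1+y)/(1-y), v=(1+y)/((1-y)x) to Montgomery A=49809537692699,B=70339785201126; then to (a',b')=(50370609230739,1984400394829).
Miller loop for e_{53} over F_{129408085960061^4}: bits of 53 = 110101; 5 double steps + 3 add steps, l/v at each.
e_{53}(P',Q') = 46919110417449 + 51723343906158*t + 84683777248491*t^2 + 38928811775278*t^3.
e_{53}(P,Q) = (46919110417449 + 51723343906158*t + 84683777248491*t^2 + 38928811775278*t^3)^{7} = 107248118846672 + 109916038693631*t + 52161004014165*t^2 + 107906955460461*t^3.

107248118846672 + 109916038693631*t + 52161004014165*t^2 + 107906955460461*t^3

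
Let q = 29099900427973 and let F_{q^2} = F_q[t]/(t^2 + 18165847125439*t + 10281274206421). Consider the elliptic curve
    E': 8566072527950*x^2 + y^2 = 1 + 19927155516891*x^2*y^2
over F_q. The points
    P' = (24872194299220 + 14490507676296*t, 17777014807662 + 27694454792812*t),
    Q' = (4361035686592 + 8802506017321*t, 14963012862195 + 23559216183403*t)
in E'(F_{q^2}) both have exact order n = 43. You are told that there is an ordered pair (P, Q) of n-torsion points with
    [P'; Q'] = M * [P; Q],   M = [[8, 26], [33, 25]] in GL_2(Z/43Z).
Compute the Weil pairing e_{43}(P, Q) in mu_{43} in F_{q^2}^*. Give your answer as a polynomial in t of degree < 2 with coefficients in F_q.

e_{43}(aP+bQ,cP+dQ) = e_{43}(P,Q)^(ad-bc); with (a,b,c,d)=(8,26,33,25) this gives the det-43 law.
So e_{43}(P,Q) = e_{43}(P',Q')^{33}, since 30*33 = 1 mod 43.
Edwards->Montgomery: u=(1+y)/(1-y), v=u/x -> 27788521156207v^2=u^3+24280708934616u^2+u; then x_W=4434704359758u+9598854745469: y^2=x^3+20482906204457*x+9710072167455.
Miller loop for e_{43} over F_{29099900427973^2}: bits of 43 = 101011; 5 double steps + 3 add steps, l/v at each.
So e_{43}(P',Q') = 10007043239494 + 13989330140993*t.
Raise to 33: e(P,Q) = 21073044697778 + 27494890587126*t in mu_{43}.

21073044697778 + 27494890587126*t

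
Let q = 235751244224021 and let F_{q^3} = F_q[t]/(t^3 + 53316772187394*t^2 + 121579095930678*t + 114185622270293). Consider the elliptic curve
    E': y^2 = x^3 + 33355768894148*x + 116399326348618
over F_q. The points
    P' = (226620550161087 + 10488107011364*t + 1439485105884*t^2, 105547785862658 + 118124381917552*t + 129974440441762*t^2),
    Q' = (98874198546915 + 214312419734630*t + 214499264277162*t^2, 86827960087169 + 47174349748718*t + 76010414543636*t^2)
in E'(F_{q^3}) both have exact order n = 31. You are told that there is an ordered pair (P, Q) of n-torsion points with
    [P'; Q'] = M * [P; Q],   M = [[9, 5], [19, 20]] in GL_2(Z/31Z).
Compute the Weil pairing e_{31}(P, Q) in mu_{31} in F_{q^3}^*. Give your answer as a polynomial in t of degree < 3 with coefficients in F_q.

e_{31}(aP+bQ,cP+dQ) = e_{31}(P,Q)^(ad-bc); with (a,b,c,d)=(9,5,19,20) this gives the det-31 law.
9*20 - 5*19 = 85; reduced mod 31: det = 23, inverse 27.
Run Miller on y^2=x^3+33355768894148*x+116399326348618 over F_{235751244224021}: ladder 11111 (5 bits); e = f_P(D_Q)/f_Q(D_P).
Miller gives e_{31}(P',Q') = 92245343789602 + 214350427299737*t + 67238938225871*t^2 in F_{235751244224021^3}.
e_{31}(P,Q) = (92245343789602 + 214350427299737*t + 67238938225871*t^2)^{27} = 21178792305693 + 32787697640835*t + 208472795752568*t^2.

21178792305693 + 32787697640835*t + 208472795752568*t^2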